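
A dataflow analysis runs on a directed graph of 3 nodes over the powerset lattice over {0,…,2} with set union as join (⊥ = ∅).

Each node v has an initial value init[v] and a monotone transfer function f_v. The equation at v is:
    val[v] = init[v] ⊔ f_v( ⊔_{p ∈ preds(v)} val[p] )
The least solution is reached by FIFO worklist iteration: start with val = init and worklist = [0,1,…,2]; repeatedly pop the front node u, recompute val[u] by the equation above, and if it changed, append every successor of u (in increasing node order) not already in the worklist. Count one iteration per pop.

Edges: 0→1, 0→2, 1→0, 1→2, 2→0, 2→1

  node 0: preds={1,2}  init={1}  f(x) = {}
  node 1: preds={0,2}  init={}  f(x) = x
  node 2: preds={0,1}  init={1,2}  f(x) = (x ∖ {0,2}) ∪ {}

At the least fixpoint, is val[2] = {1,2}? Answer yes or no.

yes

Trace (4 dequeues):
  [1] u=0 | in {1,2} | out {1} | ==
  [2] u=1 | in {1,2} | out {1,2} | prev {} | push {0}
  [3] u=2 | in {1,2} | out {1,2} | ==
  [4] u=0 | in {1,2} | out {1} | ==

Converged values:
  [0] {1}
  [1] {1,2}
  [2] {1,2}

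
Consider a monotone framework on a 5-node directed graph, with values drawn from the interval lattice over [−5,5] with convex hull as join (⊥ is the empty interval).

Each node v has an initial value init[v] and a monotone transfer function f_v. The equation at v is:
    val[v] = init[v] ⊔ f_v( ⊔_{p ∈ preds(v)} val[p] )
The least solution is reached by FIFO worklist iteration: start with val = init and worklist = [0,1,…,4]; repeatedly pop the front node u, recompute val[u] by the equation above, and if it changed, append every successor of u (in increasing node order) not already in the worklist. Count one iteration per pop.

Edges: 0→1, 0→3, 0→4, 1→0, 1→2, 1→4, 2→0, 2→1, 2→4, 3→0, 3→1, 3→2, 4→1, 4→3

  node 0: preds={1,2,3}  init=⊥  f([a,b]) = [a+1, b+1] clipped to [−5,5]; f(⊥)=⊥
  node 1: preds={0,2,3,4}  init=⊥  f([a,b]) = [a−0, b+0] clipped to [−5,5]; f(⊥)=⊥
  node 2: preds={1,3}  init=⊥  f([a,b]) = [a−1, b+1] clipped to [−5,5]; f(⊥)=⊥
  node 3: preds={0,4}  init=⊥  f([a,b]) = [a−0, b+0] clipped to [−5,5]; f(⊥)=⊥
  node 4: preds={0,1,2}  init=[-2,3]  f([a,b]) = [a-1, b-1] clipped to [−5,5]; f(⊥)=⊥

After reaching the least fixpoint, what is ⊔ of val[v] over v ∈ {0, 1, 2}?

[-5,5]

Iteration log — 18 steps:
  step 1. node 0  ⊔preds=⊥  new=⊥  stable
  step 2. node 1  ⊔preds=[-2,3]  new=[-2,3]  old=⊥  +wl: 0
  step 3. node 2  ⊔preds=[-2,3]  new=[-3,4]  old=⊥  +wl: 1
  step 4. node 3  ⊔preds=[-2,3]  new=[-2,3]  old=⊥  +wl: 2
  step 5. node 4  ⊔preds=[-3,4]  new=[-4,3]  old=[-2,3]  +wl: 3
  step 6. node 0  ⊔preds=[-3,4]  new=[-2,5]  old=⊥  +wl: 4
  step 7. node 1  ⊔preds=[-4,5]  new=[-4,5]  old=[-2,3]  +wl: 0
  step 8. node 2  ⊔preds=[-4,5]  new=[-5,5]  old=[-3,4]  +wl: 1
  step 9. node 3  ⊔preds=[-4,5]  new=[-4,5]  old=[-2,3]  +wl: 2
  step 10. node 4  ⊔preds=[-5,5]  new=[-5,4]  old=[-4,3]  +wl: 3
  step 11. node 0  ⊔preds=[-5,5]  new=[-4,5]  old=[-2,5]  +wl: 4
  step 12. node 1  ⊔preds=[-5,5]  new=[-5,5]  old=[-4,5]  +wl: 0
  step 13. node 2  ⊔preds=[-5,5]  new=[-5,5]  stable
  step 14. node 3  ⊔preds=[-5,5]  new=[-5,5]  old=[-4,5]  +wl: 1,2
  step 15. node 4  ⊔preds=[-5,5]  new=[-5,4]  stable
  step 16. node 0  ⊔preds=[-5,5]  new=[-4,5]  stable
  step 17. node 1  ⊔preds=[-5,5]  new=[-5,5]  stable
  step 18. node 2  ⊔preds=[-5,5]  new=[-5,5]  stable

Least fixpoint reached:
  node 0: [-4,5]
  node 1: [-5,5]
  node 2: [-5,5]
  node 3: [-5,5]
  node 4: [-5,4]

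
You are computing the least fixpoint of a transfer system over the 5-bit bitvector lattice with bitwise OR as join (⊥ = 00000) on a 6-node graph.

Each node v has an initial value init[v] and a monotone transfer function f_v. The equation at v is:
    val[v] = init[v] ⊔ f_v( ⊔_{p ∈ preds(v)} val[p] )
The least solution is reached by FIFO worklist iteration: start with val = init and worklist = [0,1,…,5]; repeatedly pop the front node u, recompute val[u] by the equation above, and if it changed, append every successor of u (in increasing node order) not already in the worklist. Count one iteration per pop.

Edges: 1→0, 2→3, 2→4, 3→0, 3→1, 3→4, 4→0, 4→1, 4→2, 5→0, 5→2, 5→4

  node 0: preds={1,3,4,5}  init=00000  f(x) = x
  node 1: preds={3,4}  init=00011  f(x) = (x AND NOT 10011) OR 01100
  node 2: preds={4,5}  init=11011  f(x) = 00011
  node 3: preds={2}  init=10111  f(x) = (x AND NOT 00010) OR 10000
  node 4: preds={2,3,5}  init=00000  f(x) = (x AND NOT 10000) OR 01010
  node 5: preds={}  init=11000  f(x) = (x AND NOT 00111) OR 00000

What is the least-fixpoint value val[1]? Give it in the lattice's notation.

01111

Iteration log — 9 steps:
  step 1. node 0  ⊔preds=11111  new=11111  old=00000  +wl: 
  step 2. node 1  ⊔preds=10111  new=01111  old=00011  +wl: 0
  step 3. node 2  ⊔preds=11000  new=11011  stable
  step 4. node 3  ⊔preds=11011  new=11111  old=10111  +wl: 1
  step 5. node 4  ⊔preds=11111  new=01111  old=00000  +wl: 2
  step 6. node 5  ⊔preds=00000  new=11000  stable
  step 7. node 0  ⊔preds=11111  new=11111  stable
  step 8. node 1  ⊔preds=11111  new=01111  stable
  step 9. node 2  ⊔preds=11111  new=11011  stable

Least fixpoint reached:
  node 0: 11111
  node 1: 01111
  node 2: 11011
  node 3: 11111
  node 4: 01111
  node 5: 11000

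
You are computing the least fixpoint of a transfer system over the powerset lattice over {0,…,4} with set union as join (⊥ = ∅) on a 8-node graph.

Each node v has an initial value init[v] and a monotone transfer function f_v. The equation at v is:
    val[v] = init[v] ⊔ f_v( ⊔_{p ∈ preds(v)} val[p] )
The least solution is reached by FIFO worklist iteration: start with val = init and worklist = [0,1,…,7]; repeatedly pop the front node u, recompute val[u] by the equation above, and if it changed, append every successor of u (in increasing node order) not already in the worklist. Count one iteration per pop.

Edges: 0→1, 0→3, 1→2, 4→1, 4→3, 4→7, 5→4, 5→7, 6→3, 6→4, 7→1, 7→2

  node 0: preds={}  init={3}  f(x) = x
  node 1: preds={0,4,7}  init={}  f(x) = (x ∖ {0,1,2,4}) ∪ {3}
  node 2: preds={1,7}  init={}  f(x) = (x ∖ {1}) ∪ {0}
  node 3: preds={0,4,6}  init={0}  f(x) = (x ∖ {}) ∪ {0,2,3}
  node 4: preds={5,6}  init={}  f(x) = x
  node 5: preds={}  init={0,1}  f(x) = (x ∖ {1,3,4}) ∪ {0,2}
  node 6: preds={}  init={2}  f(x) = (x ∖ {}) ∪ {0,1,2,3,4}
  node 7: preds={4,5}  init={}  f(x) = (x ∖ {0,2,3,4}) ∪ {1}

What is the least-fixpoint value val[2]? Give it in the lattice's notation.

Trace (15 dequeues):
  [1] u=0 | in {} | out {3} | ==
  [2] u=1 | in {3} | out {3} | prev {} | push {}
  [3] u=2 | in {3} | out {0,3} | prev {} | push {}
  [4] u=3 | in {2,3} | out {0,2,3} | prev {0} | push {}
  [5] u=4 | in {0,1,2} | out {0,1,2} | prev {} | push {1,3}
  [6] u=5 | in {} | out {0,1,2} | prev {0,1} | push {4}
  [7] u=6 | in {} | out {0,1,2,3,4} | prev {2} | push {}
  [8] u=7 | in {0,1,2} | out {1} | prev {} | push {2}
  [9] u=1 | in {0,1,2,3} | out {3} | ==
  [10] u=3 | in {0,1,2,3,4} | out {0,1,2,3,4} | prev {0,2,3} | push {}
  [11] u=4 | in {0,1,2,3,4} | out {0,1,2,3,4} | prev {0,1,2} | push {1,3,7}
  [12] u=2 | in {1,3} | out {0,3} | ==
  [13] u=1 | in {0,1,2,3,4} | out {3} | ==
  [14] u=3 | in {0,1,2,3,4} | out {0,1,2,3,4} | ==
  [15] u=7 | in {0,1,2,3,4} | out {1} | ==

Converged values:
  [0] {3}
  [1] {3}
  [2] {0,3}
  [3] {0,1,2,3,4}
  [4] {0,1,2,3,4}
  [5] {0,1,2}
  [6] {0,1,2,3,4}
  [7] {1}

{0,3}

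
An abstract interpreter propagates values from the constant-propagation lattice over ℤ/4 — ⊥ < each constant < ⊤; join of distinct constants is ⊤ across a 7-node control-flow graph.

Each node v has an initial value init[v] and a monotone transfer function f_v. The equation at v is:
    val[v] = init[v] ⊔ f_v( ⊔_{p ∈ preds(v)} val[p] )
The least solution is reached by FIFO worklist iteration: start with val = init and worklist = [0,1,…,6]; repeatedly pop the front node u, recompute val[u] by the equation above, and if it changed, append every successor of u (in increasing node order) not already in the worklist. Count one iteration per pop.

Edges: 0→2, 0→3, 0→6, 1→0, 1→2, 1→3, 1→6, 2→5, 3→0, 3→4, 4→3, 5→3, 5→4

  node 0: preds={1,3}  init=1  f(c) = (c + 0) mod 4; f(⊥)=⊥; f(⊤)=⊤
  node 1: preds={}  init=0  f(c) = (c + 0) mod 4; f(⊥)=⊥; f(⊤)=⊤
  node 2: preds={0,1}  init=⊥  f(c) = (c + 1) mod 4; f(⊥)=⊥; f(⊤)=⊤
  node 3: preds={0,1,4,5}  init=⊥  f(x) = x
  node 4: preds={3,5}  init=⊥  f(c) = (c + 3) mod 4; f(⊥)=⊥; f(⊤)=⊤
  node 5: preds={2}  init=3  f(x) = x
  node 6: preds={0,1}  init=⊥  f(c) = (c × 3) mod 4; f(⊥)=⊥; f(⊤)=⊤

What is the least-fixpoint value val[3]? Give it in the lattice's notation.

⊤

Trace (10 dequeues):
  [1] u=0 | in 0 | out ⊤ | prev 1 | push {}
  [2] u=1 | in ⊥ | out 0 | ==
  [3] u=2 | in ⊤ | out ⊤ | prev ⊥ | push {}
  [4] u=3 | in ⊤ | out ⊤ | prev ⊥ | push {0}
  [5] u=4 | in ⊤ | out ⊤ | prev ⊥ | push {3}
  [6] u=5 | in ⊤ | out ⊤ | prev 3 | push {4}
  [7] u=6 | in ⊤ | out ⊤ | prev ⊥ | push {}
  [8] u=0 | in ⊤ | out ⊤ | ==
  [9] u=3 | in ⊤ | out ⊤ | ==
  [10] u=4 | in ⊤ | out ⊤ | ==

Converged values:
  [0] ⊤
  [1] 0
  [2] ⊤
  [3] ⊤
  [4] ⊤
  [5] ⊤
  [6] ⊤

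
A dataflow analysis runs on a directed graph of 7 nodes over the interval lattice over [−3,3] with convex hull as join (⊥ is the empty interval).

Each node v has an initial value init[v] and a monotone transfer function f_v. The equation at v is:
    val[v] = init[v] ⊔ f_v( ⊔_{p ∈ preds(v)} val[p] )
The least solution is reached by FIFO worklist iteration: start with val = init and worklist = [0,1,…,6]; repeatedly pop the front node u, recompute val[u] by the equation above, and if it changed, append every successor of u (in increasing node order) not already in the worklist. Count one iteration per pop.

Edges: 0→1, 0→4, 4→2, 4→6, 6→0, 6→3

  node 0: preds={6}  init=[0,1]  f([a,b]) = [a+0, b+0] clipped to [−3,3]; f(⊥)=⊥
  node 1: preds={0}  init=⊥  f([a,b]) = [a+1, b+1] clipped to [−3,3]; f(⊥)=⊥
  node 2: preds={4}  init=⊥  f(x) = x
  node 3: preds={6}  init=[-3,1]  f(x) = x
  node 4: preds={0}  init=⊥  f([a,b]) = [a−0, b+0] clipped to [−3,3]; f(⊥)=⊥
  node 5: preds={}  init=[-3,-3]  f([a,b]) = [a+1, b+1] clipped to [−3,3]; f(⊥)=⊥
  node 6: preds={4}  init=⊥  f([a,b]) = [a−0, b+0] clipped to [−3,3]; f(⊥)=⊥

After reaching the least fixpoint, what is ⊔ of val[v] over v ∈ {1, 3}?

[-3,2]

Worklist (10 pops):
  #1 pop 0: in=⊥ → [0,1] (no change)
  #2 pop 1: in=[0,1] → [1,2] (was ⊥); enqueue []
  #3 pop 2: in=⊥ → ⊥ (no change)
  #4 pop 3: in=⊥ → [-3,1] (no change)
  #5 pop 4: in=[0,1] → [0,1] (was ⊥); enqueue [2]
  #6 pop 5: in=⊥ → [-3,-3] (no change)
  #7 pop 6: in=[0,1] → [0,1] (was ⊥); enqueue [0,3]
  #8 pop 2: in=[0,1] → [0,1] (was ⊥); enqueue []
  #9 pop 0: in=[0,1] → [0,1] (no change)
  #10 pop 3: in=[0,1] → [-3,1] (no change)

Fixpoint:
  val[0] = [0,1]
  val[1] = [1,2]
  val[2] = [0,1]
  val[3] = [-3,1]
  val[4] = [0,1]
  val[5] = [-3,-3]
  val[6] = [0,1]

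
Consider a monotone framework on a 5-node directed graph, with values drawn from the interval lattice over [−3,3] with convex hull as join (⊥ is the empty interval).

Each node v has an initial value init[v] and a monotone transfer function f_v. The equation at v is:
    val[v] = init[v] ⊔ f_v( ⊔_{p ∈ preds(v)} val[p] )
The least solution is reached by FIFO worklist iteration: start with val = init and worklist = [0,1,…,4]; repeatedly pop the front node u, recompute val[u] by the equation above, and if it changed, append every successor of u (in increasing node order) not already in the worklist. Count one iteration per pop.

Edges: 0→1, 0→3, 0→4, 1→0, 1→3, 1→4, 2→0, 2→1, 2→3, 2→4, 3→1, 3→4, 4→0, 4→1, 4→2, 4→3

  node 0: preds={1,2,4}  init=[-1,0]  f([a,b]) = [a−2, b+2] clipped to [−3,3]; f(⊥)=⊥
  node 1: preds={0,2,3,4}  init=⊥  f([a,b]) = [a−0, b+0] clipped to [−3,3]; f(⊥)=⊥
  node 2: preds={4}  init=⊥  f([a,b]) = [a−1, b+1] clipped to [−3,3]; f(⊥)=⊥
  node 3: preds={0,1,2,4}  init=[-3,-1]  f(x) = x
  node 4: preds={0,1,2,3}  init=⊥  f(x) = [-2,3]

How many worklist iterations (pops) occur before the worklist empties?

Worklist (12 pops):
  #1 pop 0: in=⊥ → [-1,0] (no change)
  #2 pop 1: in=[-3,0] → [-3,0] (was ⊥); enqueue [0]
  #3 pop 2: in=⊥ → ⊥ (no change)
  #4 pop 3: in=[-3,0] → [-3,0] (was [-3,-1]); enqueue [1]
  #5 pop 4: in=[-3,0] → [-2,3] (was ⊥); enqueue [2,3]
  #6 pop 0: in=[-3,3] → [-3,3] (was [-1,0]); enqueue [4]
  #7 pop 1: in=[-3,3] → [-3,3] (was [-3,0]); enqueue [0]
  #8 pop 2: in=[-2,3] → [-3,3] (was ⊥); enqueue [1]
  #9 pop 3: in=[-3,3] → [-3,3] (was [-3,0]); enqueue []
  #10 pop 4: in=[-3,3] → [-2,3] (no change)
  #11 pop 0: in=[-3,3] → [-3,3] (no change)
  #12 pop 1: in=[-3,3] → [-3,3] (no change)

Fixpoint:
  val[0] = [-3,3]
  val[1] = [-3,3]
  val[2] = [-3,3]
  val[3] = [-3,3]
  val[4] = [-2,3]

12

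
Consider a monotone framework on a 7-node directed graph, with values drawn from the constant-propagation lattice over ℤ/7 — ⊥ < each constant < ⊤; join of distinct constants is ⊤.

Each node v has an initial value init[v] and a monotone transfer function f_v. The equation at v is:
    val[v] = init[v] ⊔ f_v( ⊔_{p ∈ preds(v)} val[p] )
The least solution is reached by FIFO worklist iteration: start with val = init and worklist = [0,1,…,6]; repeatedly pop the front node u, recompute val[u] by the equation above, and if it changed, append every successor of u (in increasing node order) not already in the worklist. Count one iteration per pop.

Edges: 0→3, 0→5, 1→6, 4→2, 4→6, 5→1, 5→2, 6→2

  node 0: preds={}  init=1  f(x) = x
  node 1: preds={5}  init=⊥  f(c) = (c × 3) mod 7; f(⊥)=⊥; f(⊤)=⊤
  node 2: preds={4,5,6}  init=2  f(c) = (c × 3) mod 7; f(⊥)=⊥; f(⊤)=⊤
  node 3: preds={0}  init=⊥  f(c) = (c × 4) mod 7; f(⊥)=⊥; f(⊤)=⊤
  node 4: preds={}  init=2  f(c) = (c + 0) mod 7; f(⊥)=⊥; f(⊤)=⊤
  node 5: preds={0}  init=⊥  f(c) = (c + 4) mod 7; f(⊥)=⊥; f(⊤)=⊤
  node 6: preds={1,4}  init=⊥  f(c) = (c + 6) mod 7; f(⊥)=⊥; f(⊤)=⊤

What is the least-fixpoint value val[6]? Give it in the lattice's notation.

⊤

Worklist (11 pops):
  #1 pop 0: in=⊥ → 1 (no change)
  #2 pop 1: in=⊥ → ⊥ (no change)
  #3 pop 2: in=2 → ⊤ (was 2); enqueue []
  #4 pop 3: in=1 → 4 (was ⊥); enqueue []
  #5 pop 4: in=⊥ → 2 (no change)
  #6 pop 5: in=1 → 5 (was ⊥); enqueue [1,2]
  #7 pop 6: in=2 → 1 (was ⊥); enqueue []
  #8 pop 1: in=5 → 1 (was ⊥); enqueue [6]
  #9 pop 2: in=⊤ → ⊤ (no change)
  #10 pop 6: in=⊤ → ⊤ (was 1); enqueue [2]
  #11 pop 2: in=⊤ → ⊤ (no change)

Fixpoint:
  val[0] = 1
  val[1] = 1
  val[2] = ⊤
  val[3] = 4
  val[4] = 2
  val[5] = 5
  val[6] = ⊤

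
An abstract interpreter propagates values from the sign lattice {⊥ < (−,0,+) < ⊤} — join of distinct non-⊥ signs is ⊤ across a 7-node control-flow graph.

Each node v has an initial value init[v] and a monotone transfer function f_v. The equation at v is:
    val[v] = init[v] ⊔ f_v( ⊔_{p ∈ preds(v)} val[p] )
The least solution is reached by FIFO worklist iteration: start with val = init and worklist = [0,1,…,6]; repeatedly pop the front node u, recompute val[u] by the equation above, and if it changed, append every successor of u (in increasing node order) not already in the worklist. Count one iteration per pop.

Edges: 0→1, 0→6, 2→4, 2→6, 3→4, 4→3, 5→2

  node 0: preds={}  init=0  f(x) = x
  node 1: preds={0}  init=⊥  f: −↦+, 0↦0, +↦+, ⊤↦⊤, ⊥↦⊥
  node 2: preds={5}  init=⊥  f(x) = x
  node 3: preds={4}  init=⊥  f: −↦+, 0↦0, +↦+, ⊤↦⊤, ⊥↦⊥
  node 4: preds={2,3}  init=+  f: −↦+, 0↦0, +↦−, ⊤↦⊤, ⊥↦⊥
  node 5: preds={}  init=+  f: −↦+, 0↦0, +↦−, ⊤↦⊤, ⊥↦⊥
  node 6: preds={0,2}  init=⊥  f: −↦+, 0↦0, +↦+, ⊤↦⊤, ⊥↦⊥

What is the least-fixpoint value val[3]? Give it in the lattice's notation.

⊤

Iteration log — 9 steps:
  step 1. node 0  ⊔preds=⊥  new=0  stable
  step 2. node 1  ⊔preds=0  new=0  old=⊥  +wl: 
  step 3. node 2  ⊔preds=+  new=+  old=⊥  +wl: 
  step 4. node 3  ⊔preds=+  new=+  old=⊥  +wl: 
  step 5. node 4  ⊔preds=+  new=⊤  old=+  +wl: 3
  step 6. node 5  ⊔preds=⊥  new=+  stable
  step 7. node 6  ⊔preds=⊤  new=⊤  old=⊥  +wl: 
  step 8. node 3  ⊔preds=⊤  new=⊤  old=+  +wl: 4
  step 9. node 4  ⊔preds=⊤  new=⊤  stable

Least fixpoint reached:
  node 0: 0
  node 1: 0
  node 2: +
  node 3: ⊤
  node 4: ⊤
  node 5: +
  node 6: ⊤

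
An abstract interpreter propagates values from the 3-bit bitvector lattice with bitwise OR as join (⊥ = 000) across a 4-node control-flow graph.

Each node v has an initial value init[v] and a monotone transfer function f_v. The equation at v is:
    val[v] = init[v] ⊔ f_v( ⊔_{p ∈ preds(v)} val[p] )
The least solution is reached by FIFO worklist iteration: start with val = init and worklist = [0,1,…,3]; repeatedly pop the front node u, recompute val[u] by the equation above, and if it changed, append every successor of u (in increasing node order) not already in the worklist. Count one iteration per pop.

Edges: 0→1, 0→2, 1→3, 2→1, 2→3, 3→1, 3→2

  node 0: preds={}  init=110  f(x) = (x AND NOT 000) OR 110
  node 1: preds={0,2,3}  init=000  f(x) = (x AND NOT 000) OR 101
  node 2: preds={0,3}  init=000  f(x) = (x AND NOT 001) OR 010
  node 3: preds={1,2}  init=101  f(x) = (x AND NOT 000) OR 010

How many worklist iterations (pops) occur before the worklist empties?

Iteration log — 6 steps:
  step 1. node 0  ⊔preds=000  new=110  stable
  step 2. node 1  ⊔preds=111  new=111  old=000  +wl: 
  step 3. node 2  ⊔preds=111  new=110  old=000  +wl: 1
  step 4. node 3  ⊔preds=111  new=111  old=101  +wl: 2
  step 5. node 1  ⊔preds=111  new=111  stable
  step 6. node 2  ⊔preds=111  new=110  stable

Least fixpoint reached:
  node 0: 110
  node 1: 111
  node 2: 110
  node 3: 111

6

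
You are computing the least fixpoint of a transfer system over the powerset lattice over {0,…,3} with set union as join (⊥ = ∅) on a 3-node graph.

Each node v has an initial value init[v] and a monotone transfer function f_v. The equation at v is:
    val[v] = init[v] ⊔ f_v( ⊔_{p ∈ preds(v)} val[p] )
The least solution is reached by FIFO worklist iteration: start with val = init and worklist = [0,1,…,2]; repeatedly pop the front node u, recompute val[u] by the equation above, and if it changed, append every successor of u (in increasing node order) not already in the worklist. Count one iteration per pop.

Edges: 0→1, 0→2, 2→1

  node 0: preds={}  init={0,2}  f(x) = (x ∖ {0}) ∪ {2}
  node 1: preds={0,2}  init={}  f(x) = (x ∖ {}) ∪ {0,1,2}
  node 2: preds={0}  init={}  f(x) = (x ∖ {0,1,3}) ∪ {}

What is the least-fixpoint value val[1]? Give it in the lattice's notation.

Worklist (4 pops):
  #1 pop 0: in={} → {0,2} (no change)
  #2 pop 1: in={0,2} → {0,1,2} (was {}); enqueue []
  #3 pop 2: in={0,2} → {2} (was {}); enqueue [1]
  #4 pop 1: in={0,2} → {0,1,2} (no change)

Fixpoint:
  val[0] = {0,2}
  val[1] = {0,1,2}
  val[2] = {2}

{0,1,2}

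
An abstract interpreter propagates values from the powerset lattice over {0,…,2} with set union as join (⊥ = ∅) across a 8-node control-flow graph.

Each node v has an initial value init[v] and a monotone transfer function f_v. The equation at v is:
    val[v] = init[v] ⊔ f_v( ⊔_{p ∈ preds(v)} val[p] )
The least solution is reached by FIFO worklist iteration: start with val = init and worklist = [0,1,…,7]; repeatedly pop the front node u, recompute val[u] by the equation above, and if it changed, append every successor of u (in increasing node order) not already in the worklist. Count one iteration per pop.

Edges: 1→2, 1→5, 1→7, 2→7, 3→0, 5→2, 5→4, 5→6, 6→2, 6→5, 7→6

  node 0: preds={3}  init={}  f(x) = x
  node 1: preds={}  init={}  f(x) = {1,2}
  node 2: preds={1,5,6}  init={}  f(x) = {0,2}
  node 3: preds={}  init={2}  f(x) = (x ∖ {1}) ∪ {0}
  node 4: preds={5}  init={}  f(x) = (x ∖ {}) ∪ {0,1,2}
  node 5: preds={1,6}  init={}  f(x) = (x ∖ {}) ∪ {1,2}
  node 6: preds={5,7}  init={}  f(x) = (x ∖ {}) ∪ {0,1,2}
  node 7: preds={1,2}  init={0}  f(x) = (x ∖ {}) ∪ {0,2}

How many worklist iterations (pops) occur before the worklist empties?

15

Worklist (15 pops):
  #1 pop 0: in={2} → {2} (was {}); enqueue []
  #2 pop 1: in={} → {1,2} (was {}); enqueue []
  #3 pop 2: in={1,2} → {0,2} (was {}); enqueue []
  #4 pop 3: in={} → {0,2} (was {2}); enqueue [0]
  #5 pop 4: in={} → {0,1,2} (was {}); enqueue []
  #6 pop 5: in={1,2} → {1,2} (was {}); enqueue [2,4]
  #7 pop 6: in={0,1,2} → {0,1,2} (was {}); enqueue [5]
  #8 pop 7: in={0,1,2} → {0,1,2} (was {0}); enqueue [6]
  #9 pop 0: in={0,2} → {0,2} (was {2}); enqueue []
  #10 pop 2: in={0,1,2} → {0,2} (no change)
  #11 pop 4: in={1,2} → {0,1,2} (no change)
  #12 pop 5: in={0,1,2} → {0,1,2} (was {1,2}); enqueue [2,4]
  #13 pop 6: in={0,1,2} → {0,1,2} (no change)
  #14 pop 2: in={0,1,2} → {0,2} (no change)
  #15 pop 4: in={0,1,2} → {0,1,2} (no change)

Fixpoint:
  val[0] = {0,2}
  val[1] = {1,2}
  val[2] = {0,2}
  val[3] = {0,2}
  val[4] = {0,1,2}
  val[5] = {0,1,2}
  val[6] = {0,1,2}
  val[7] = {0,1,2}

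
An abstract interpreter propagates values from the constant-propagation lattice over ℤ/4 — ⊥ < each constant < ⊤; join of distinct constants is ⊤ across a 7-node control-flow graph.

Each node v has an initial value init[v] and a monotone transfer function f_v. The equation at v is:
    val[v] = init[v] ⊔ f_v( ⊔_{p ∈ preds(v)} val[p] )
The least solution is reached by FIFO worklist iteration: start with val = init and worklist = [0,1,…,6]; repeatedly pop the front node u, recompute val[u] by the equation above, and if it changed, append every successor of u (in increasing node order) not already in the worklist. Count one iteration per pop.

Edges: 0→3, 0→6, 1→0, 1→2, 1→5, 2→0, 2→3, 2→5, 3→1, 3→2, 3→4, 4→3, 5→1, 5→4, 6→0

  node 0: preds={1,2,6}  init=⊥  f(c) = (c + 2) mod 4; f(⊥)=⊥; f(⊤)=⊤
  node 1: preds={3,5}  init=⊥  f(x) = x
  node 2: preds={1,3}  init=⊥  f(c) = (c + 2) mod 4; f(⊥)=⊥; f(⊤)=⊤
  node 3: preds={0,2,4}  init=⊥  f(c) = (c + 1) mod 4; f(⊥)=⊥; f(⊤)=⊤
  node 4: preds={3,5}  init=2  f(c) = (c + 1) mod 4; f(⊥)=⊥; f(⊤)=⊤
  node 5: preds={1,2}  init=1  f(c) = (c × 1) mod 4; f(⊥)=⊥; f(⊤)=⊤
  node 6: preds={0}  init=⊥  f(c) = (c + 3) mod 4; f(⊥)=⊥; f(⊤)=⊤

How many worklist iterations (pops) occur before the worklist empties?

15

Iteration log — 15 steps:
  step 1. node 0  ⊔preds=⊥  new=⊥  stable
  step 2. node 1  ⊔preds=1  new=1  old=⊥  +wl: 0
  step 3. node 2  ⊔preds=1  new=3  old=⊥  +wl: 
  step 4. node 3  ⊔preds=⊤  new=⊤  old=⊥  +wl: 1,2
  step 5. node 4  ⊔preds=⊤  new=⊤  old=2  +wl: 3
  step 6. node 5  ⊔preds=⊤  new=⊤  old=1  +wl: 4
  step 7. node 6  ⊔preds=⊥  new=⊥  stable
  step 8. node 0  ⊔preds=⊤  new=⊤  old=⊥  +wl: 6
  step 9. node 1  ⊔preds=⊤  new=⊤  old=1  +wl: 0,5
  step 10. node 2  ⊔preds=⊤  new=⊤  old=3  +wl: 
  step 11. node 3  ⊔preds=⊤  new=⊤  stable
  step 12. node 4  ⊔preds=⊤  new=⊤  stable
  step 13. node 6  ⊔preds=⊤  new=⊤  old=⊥  +wl: 
  step 14. node 0  ⊔preds=⊤  new=⊤  stable
  step 15. node 5  ⊔preds=⊤  new=⊤  stable

Least fixpoint reached:
  node 0: ⊤
  node 1: ⊤
  node 2: ⊤
  node 3: ⊤
  node 4: ⊤
  node 5: ⊤
  node 6: ⊤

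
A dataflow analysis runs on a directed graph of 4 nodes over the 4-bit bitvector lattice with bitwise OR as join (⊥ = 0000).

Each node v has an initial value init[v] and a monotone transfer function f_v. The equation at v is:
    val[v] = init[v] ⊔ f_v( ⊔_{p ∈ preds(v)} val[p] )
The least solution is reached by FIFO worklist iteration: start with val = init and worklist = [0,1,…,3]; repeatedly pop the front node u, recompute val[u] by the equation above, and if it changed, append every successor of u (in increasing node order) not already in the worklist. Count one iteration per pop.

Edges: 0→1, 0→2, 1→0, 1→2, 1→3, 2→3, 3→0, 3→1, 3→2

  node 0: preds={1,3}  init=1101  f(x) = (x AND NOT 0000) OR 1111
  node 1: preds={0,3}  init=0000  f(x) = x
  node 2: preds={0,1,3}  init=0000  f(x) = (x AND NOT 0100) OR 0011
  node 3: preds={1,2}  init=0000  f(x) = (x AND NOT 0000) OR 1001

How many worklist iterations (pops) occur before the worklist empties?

Iteration log — 7 steps:
  step 1. node 0  ⊔preds=0000  new=1111  old=1101  +wl: 
  step 2. node 1  ⊔preds=1111  new=1111  old=0000  +wl: 0
  step 3. node 2  ⊔preds=1111  new=1011  old=0000  +wl: 
  step 4. node 3  ⊔preds=1111  new=1111  old=0000  +wl: 1,2
  step 5. node 0  ⊔preds=1111  new=1111  stable
  step 6. node 1  ⊔preds=1111  new=1111  stable
  step 7. node 2  ⊔preds=1111  new=1011  stable

Least fixpoint reached:
  node 0: 1111
  node 1: 1111
  node 2: 1011
  node 3: 1111

7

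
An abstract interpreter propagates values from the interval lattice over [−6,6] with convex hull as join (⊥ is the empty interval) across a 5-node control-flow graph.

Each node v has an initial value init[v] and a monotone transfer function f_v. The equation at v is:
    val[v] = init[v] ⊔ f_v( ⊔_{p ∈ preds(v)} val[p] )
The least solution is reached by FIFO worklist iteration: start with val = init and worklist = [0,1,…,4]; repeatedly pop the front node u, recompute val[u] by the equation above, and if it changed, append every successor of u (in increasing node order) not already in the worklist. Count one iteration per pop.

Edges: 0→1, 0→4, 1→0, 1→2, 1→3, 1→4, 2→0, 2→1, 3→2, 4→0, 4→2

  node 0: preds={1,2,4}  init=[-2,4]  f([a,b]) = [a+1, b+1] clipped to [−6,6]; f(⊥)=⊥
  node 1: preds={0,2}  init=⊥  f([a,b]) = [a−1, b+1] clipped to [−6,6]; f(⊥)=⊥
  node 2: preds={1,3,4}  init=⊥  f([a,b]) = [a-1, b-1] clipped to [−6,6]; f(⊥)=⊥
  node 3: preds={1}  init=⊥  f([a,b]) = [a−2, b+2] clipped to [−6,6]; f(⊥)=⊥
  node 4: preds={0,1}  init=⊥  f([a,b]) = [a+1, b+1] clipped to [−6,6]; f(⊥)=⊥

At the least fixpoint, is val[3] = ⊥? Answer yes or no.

Iteration log — 17 steps:
  step 1. node 0  ⊔preds=⊥  new=[-2,4]  stable
  step 2. node 1  ⊔preds=[-2,4]  new=[-3,5]  old=⊥  +wl: 0
  step 3. node 2  ⊔preds=[-3,5]  new=[-4,4]  old=⊥  +wl: 1
  step 4. node 3  ⊔preds=[-3,5]  new=[-5,6]  old=⊥  +wl: 2
  step 5. node 4  ⊔preds=[-3,5]  new=[-2,6]  old=⊥  +wl: 
  step 6. node 0  ⊔preds=[-4,6]  new=[-3,6]  old=[-2,4]  +wl: 4
  step 7. node 1  ⊔preds=[-4,6]  new=[-5,6]  old=[-3,5]  +wl: 0,3
  step 8. node 2  ⊔preds=[-5,6]  new=[-6,5]  old=[-4,4]  +wl: 1
  step 9. node 4  ⊔preds=[-5,6]  new=[-4,6]  old=[-2,6]  +wl: 2
  step 10. node 0  ⊔preds=[-6,6]  new=[-5,6]  old=[-3,6]  +wl: 4
  step 11. node 3  ⊔preds=[-5,6]  new=[-6,6]  old=[-5,6]  +wl: 
  step 12. node 1  ⊔preds=[-6,6]  new=[-6,6]  old=[-5,6]  +wl: 0,3
  step 13. node 2  ⊔preds=[-6,6]  new=[-6,5]  stable
  step 14. node 4  ⊔preds=[-6,6]  new=[-5,6]  old=[-4,6]  +wl: 2
  step 15. node 0  ⊔preds=[-6,6]  new=[-5,6]  stable
  step 16. node 3  ⊔preds=[-6,6]  new=[-6,6]  stable
  step 17. node 2  ⊔preds=[-6,6]  new=[-6,5]  stable

Least fixpoint reached:
  node 0: [-5,6]
  node 1: [-6,6]
  node 2: [-6,5]
  node 3: [-6,6]
  node 4: [-5,6]

no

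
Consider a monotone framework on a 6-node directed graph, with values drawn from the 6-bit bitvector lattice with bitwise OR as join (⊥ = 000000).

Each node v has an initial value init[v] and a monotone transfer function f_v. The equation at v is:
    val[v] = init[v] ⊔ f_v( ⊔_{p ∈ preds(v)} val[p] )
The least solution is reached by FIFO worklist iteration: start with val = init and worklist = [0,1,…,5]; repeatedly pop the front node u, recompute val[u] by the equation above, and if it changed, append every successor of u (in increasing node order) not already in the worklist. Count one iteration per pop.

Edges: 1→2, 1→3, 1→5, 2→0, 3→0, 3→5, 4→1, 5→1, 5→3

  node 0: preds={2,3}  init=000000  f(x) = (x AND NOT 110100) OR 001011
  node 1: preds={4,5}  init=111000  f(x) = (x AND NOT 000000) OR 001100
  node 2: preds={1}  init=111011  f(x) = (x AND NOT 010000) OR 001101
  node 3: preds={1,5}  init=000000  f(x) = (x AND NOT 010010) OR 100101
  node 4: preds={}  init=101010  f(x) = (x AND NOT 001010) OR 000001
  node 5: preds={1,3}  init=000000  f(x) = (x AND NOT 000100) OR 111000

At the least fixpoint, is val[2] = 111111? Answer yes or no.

yes

Trace (11 dequeues):
  [1] u=0 | in 111011 | out 001011 | prev 000000 | push {}
  [2] u=1 | in 101010 | out 111110 | prev 111000 | push {}
  [3] u=2 | in 111110 | out 111111 | prev 111011 | push {0}
  [4] u=3 | in 111110 | out 101101 | prev 000000 | push {}
  [5] u=4 | in 000000 | out 101011 | prev 101010 | push {1}
  [6] u=5 | in 111111 | out 111011 | prev 000000 | push {3}
  [7] u=0 | in 111111 | out 001011 | ==
  [8] u=1 | in 111011 | out 111111 | prev 111110 | push {2,5}
  [9] u=3 | in 111111 | out 101101 | ==
  [10] u=2 | in 111111 | out 111111 | ==
  [11] u=5 | in 111111 | out 111011 | ==

Converged values:
  [0] 001011
  [1] 111111
  [2] 111111
  [3] 101101
  [4] 101011
  [5] 111011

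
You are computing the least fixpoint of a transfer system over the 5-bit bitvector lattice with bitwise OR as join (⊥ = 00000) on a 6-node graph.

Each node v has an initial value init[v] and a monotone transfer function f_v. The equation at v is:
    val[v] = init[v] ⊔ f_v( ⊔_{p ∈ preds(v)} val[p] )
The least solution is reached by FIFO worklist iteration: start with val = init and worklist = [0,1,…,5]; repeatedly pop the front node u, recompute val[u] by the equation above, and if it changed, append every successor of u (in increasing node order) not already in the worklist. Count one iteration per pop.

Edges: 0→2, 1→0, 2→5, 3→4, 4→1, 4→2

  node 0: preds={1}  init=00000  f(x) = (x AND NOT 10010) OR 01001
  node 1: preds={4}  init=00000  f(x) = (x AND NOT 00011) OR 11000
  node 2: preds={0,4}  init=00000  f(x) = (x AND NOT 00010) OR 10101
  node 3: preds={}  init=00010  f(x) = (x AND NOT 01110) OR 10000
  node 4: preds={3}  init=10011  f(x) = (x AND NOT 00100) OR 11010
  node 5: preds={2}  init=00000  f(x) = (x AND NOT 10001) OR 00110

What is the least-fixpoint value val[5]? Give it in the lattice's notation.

Worklist (9 pops):
  #1 pop 0: in=00000 → 01001 (was 00000); enqueue []
  #2 pop 1: in=10011 → 11000 (was 00000); enqueue [0]
  #3 pop 2: in=11011 → 11101 (was 00000); enqueue []
  #4 pop 3: in=00000 → 10010 (was 00010); enqueue []
  #5 pop 4: in=10010 → 11011 (was 10011); enqueue [1,2]
  #6 pop 5: in=11101 → 01110 (was 00000); enqueue []
  #7 pop 0: in=11000 → 01001 (no change)
  #8 pop 1: in=11011 → 11000 (no change)
  #9 pop 2: in=11011 → 11101 (no change)

Fixpoint:
  val[0] = 01001
  val[1] = 11000
  val[2] = 11101
  val[3] = 10010
  val[4] = 11011
  val[5] = 01110

01110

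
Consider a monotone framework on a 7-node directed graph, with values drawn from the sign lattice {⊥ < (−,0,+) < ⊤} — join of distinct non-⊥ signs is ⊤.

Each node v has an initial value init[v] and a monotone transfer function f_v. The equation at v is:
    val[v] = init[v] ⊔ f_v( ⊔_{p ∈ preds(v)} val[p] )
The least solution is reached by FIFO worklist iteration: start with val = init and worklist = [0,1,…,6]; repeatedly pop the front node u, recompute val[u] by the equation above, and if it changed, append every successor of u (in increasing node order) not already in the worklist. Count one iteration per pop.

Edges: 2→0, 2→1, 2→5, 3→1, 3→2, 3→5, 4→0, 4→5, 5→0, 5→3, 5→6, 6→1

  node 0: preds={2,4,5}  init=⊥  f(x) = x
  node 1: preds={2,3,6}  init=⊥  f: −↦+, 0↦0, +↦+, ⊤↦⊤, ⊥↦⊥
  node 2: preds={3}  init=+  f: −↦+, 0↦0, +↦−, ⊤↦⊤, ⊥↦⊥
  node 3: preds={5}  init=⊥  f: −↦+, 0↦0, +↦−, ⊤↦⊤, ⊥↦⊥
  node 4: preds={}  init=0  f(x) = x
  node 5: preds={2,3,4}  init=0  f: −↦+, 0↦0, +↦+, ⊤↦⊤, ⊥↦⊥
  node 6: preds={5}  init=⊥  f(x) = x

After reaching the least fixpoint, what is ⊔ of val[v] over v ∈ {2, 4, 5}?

Iteration log — 14 steps:
  step 1. node 0  ⊔preds=⊤  new=⊤  old=⊥  +wl: 
  step 2. node 1  ⊔preds=+  new=+  old=⊥  +wl: 
  step 3. node 2  ⊔preds=⊥  new=+  stable
  step 4. node 3  ⊔preds=0  new=0  old=⊥  +wl: 1,2
  step 5. node 4  ⊔preds=⊥  new=0  stable
  step 6. node 5  ⊔preds=⊤  new=⊤  old=0  +wl: 0,3
  step 7. node 6  ⊔preds=⊤  new=⊤  old=⊥  +wl: 
  step 8. node 1  ⊔preds=⊤  new=⊤  old=+  +wl: 
  step 9. node 2  ⊔preds=0  new=⊤  old=+  +wl: 1,5
  step 10. node 0  ⊔preds=⊤  new=⊤  stable
  step 11. node 3  ⊔preds=⊤  new=⊤  old=0  +wl: 2
  step 12. node 1  ⊔preds=⊤  new=⊤  stable
  step 13. node 5  ⊔preds=⊤  new=⊤  stable
  step 14. node 2  ⊔preds=⊤  new=⊤  stable

Least fixpoint reached:
  node 0: ⊤
  node 1: ⊤
  node 2: ⊤
  node 3: ⊤
  node 4: 0
  node 5: ⊤
  node 6: ⊤

⊤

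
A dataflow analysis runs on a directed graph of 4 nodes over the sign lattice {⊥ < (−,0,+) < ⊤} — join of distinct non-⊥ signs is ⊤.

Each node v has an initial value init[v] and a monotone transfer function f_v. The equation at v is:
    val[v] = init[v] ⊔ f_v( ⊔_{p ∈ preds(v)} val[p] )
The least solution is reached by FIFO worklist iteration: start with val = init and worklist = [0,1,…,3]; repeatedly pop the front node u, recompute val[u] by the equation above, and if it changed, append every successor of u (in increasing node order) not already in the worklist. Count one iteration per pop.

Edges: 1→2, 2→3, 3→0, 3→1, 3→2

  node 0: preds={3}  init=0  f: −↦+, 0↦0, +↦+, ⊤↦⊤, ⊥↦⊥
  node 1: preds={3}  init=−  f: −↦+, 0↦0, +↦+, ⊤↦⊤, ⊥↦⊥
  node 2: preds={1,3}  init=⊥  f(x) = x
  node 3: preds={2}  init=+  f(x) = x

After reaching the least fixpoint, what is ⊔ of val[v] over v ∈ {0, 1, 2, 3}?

Iteration log — 7 steps:
  step 1. node 0  ⊔preds=+  new=⊤  old=0  +wl: 
  step 2. node 1  ⊔preds=+  new=⊤  old=−  +wl: 
  step 3. node 2  ⊔preds=⊤  new=⊤  old=⊥  +wl: 
  step 4. node 3  ⊔preds=⊤  new=⊤  old=+  +wl: 0,1,2
  step 5. node 0  ⊔preds=⊤  new=⊤  stable
  step 6. node 1  ⊔preds=⊤  new=⊤  stable
  step 7. node 2  ⊔preds=⊤  new=⊤  stable

Least fixpoint reached:
  node 0: ⊤
  node 1: ⊤
  node 2: ⊤
  node 3: ⊤

⊤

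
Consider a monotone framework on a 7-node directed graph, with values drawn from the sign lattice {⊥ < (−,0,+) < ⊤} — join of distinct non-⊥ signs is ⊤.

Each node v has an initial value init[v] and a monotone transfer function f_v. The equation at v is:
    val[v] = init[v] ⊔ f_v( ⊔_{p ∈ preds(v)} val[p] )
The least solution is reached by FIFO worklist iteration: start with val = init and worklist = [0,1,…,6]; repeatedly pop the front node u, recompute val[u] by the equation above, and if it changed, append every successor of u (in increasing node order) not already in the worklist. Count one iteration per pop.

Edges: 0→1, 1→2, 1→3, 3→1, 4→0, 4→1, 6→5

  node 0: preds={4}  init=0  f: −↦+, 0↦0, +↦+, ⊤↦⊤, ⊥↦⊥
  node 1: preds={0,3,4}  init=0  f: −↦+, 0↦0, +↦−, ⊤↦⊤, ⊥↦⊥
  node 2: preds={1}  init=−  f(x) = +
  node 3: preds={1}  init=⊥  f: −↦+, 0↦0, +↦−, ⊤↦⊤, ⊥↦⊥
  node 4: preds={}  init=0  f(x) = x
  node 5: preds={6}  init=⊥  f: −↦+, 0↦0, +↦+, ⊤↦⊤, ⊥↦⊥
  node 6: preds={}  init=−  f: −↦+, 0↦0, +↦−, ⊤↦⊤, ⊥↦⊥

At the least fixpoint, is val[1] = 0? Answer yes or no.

yes

Trace (8 dequeues):
  [1] u=0 | in 0 | out 0 | ==
  [2] u=1 | in 0 | out 0 | ==
  [3] u=2 | in 0 | out ⊤ | prev − | push {}
  [4] u=3 | in 0 | out 0 | prev ⊥ | push {1}
  [5] u=4 | in ⊥ | out 0 | ==
  [6] u=5 | in − | out + | prev ⊥ | push {}
  [7] u=6 | in ⊥ | out − | ==
  [8] u=1 | in 0 | out 0 | ==

Converged values:
  [0] 0
  [1] 0
  [2] ⊤
  [3] 0
  [4] 0
  [5] +
  [6] −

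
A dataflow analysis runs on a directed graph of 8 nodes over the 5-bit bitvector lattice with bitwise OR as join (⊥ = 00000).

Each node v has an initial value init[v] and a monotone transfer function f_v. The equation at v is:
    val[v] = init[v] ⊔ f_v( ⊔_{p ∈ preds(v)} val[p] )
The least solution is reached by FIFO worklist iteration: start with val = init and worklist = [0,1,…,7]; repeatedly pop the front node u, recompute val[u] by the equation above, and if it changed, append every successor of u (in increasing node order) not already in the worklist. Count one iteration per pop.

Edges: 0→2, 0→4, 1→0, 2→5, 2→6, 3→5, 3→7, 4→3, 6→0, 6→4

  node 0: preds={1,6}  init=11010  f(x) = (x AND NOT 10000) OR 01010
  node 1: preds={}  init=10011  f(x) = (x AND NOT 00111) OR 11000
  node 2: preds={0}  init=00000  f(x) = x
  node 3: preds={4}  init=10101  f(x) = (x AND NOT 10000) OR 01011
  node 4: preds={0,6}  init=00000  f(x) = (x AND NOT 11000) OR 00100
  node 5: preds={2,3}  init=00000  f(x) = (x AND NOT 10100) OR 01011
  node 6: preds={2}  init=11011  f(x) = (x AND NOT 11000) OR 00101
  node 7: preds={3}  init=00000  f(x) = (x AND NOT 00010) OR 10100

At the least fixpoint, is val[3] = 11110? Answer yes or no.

no

Iteration log — 14 steps:
  step 1. node 0  ⊔preds=11011  new=11011  old=11010  +wl: 
  step 2. node 1  ⊔preds=00000  new=11011  old=10011  +wl: 0
  step 3. node 2  ⊔preds=11011  new=11011  old=00000  +wl: 
  step 4. node 3  ⊔preds=00000  new=11111  old=10101  +wl: 
  step 5. node 4  ⊔preds=11011  new=00111  old=00000  +wl: 3
  step 6. node 5  ⊔preds=11111  new=01011  old=00000  +wl: 
  step 7. node 6  ⊔preds=11011  new=11111  old=11011  +wl: 4
  step 8. node 7  ⊔preds=11111  new=11101  old=00000  +wl: 
  step 9. node 0  ⊔preds=11111  new=11111  old=11011  +wl: 2
  step 10. node 3  ⊔preds=00111  new=11111  stable
  step 11. node 4  ⊔preds=11111  new=00111  stable
  step 12. node 2  ⊔preds=11111  new=11111  old=11011  +wl: 5,6
  step 13. node 5  ⊔preds=11111  new=01011  stable
  step 14. node 6  ⊔preds=11111  new=11111  stable

Least fixpoint reached:
  node 0: 11111
  node 1: 11011
  node 2: 11111
  node 3: 11111
  node 4: 00111
  node 5: 01011
  node 6: 11111
  node 7: 11101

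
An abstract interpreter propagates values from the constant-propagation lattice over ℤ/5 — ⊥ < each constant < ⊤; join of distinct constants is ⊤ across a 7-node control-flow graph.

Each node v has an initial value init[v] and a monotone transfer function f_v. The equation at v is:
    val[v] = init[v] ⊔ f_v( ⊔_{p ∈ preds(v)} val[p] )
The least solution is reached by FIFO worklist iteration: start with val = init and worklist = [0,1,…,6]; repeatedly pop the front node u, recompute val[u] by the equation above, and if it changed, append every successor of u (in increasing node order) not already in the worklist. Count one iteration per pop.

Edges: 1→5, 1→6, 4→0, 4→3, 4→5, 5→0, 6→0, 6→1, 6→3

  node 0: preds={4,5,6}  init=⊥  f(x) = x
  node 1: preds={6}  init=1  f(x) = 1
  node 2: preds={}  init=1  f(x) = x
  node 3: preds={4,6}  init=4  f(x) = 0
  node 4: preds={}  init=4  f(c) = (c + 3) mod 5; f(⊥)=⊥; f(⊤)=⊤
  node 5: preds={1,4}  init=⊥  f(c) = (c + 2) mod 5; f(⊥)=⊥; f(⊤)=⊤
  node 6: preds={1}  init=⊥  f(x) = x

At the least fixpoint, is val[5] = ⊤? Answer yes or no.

yes

Trace (10 dequeues):
  [1] u=0 | in 4 | out 4 | prev ⊥ | push {}
  [2] u=1 | in ⊥ | out 1 | ==
  [3] u=2 | in ⊥ | out 1 | ==
  [4] u=3 | in 4 | out ⊤ | prev 4 | push {}
  [5] u=4 | in ⊥ | out 4 | ==
  [6] u=5 | in ⊤ | out ⊤ | prev ⊥ | push {0}
  [7] u=6 | in 1 | out 1 | prev ⊥ | push {1,3}
  [8] u=0 | in ⊤ | out ⊤ | prev 4 | push {}
  [9] u=1 | in 1 | out 1 | ==
  [10] u=3 | in ⊤ | out ⊤ | ==

Converged values:
  [0] ⊤
  [1] 1
  [2] 1
  [3] ⊤
  [4] 4
  [5] ⊤
  [6] 1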